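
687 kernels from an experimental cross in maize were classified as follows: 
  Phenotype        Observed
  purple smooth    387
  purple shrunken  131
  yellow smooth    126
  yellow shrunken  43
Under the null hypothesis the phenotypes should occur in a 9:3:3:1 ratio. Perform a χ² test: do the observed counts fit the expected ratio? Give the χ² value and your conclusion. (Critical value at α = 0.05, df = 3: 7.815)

0.099; consistent

The 9:3:3:1 ratio has 16 parts, so with N = 687 the expected counts are:
  purple smooth: 687 × 9/16 = 386.4375
  purple shrunken: 687 × 3/16 = 128.8125
  yellow smooth: 687 × 3/16 = 128.8125
  yellow shrunken: 687 × 1/16 = 42.9375
χ² = Σ (O − E)² / E
  purple smooth: (387 − 386.4375)² / 386.4375 = 0.0008
  purple shrunken: (131 − 128.8125)² / 128.8125 = 0.0371
  yellow smooth: (126 − 128.8125)² / 128.8125 = 0.0614
  yellow shrunken: (43 − 42.9375)² / 42.9375 = 0.0001
χ² = 0.0008 + 0.0371 + 0.0614 + 0.0001 = 0.0994 ≈ 0.099
Degrees of freedom = 4 − 1 = 3; critical value at α = 0.05 is 7.815.
Since 0.099 < 7.815, we fail to reject the null hypothesis — the data are consistent with the 9:3:3:1 ratio.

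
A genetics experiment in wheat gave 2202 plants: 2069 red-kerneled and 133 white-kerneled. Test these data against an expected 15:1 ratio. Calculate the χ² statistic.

0.166

The 15:1 ratio has 16 parts, so with N = 2202 the expected counts are:
  red-kerneled: 2202 × 15/16 = 2064.375
  white-kerneled: 2202 × 1/16 = 137.625
χ² = Σ (O − E)² / E
  red-kerneled: (2069 − 2064.375)² / 2064.375 = 0.0104
  white-kerneled: (133 − 137.625)² / 137.625 = 0.1554
χ² = 0.0104 + 0.1554 = 0.1658 ≈ 0.166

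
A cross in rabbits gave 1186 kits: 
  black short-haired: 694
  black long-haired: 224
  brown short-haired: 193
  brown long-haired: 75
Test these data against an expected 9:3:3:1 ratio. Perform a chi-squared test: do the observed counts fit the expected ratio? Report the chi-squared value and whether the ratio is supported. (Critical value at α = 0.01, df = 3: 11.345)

4.985; consistent

Expected counts for N = 1186 under a 9:3:3:1 ratio (total parts = 16):
  black short-haired: 1186 × 9/16 = 667.125
  black long-haired: 1186 × 3/16 = 222.375
  brown short-haired: 1186 × 3/16 = 222.375
  brown long-haired: 1186 × 1/16 = 74.125
χ² = Σ (O − E)² / E
  black short-haired: (694 − 667.125)² / 667.125 = 1.0827
  black long-haired: (224 − 222.375)² / 222.375 = 0.0119
  brown short-haired: (193 − 222.375)² / 222.375 = 3.8803
  brown long-haired: (75 − 74.125)² / 74.125 = 0.0103
χ² = 1.0827 + 0.0119 + 3.8803 + 0.0103 = 4.9852 ≈ 4.985
Degrees of freedom = 4 − 1 = 3; critical value at α = 0.01 is 11.345.
Since 4.985 < 11.345, we fail to reject the null hypothesis — the data are consistent with the 9:3:3:1 ratio.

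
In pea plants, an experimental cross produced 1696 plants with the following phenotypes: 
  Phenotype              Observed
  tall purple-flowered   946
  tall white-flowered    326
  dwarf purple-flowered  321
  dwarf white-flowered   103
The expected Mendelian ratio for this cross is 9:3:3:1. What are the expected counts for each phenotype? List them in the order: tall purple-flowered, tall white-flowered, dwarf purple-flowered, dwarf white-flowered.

954, 318, 318, 106

Total ratio parts = 16. Expected numbers out of 1696:
  tall purple-flowered: 1696 × 9/16 = 954
  tall white-flowered: 1696 × 3/16 = 318
  dwarf purple-flowered: 1696 × 3/16 = 318
  dwarf white-flowered: 1696 × 1/16 = 106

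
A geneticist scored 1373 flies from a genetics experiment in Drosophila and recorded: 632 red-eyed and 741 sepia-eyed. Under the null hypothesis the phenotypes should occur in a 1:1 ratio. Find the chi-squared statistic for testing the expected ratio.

8.653

Total ratio parts = 2. Expected numbers out of 1373:
  red-eyed: 1373 × 1/2 = 686.5
  sepia-eyed: 1373 × 1/2 = 686.5
χ² = Σ (O − E)² / E
  red-eyed: (632 − 686.5)² / 686.5 = 4.3267
  sepia-eyed: (741 − 686.5)² / 686.5 = 4.3267
χ² = 4.3267 + 4.3267 = 8.6534 ≈ 8.653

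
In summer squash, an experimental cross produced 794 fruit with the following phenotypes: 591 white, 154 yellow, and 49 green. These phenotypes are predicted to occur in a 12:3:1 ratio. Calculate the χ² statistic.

0.218

Expected counts for N = 794 under a 12:3:1 ratio (total parts = 16):
  white: 794 × 12/16 = 595.5
  yellow: 794 × 3/16 = 148.875
  green: 794 × 1/16 = 49.625
χ² = Σ (O − E)² / E
  white: (591 − 595.5)² / 595.5 = 0.0340
  yellow: (154 − 148.875)² / 148.875 = 0.1764
  green: (49 − 49.625)² / 49.625 = 0.0079
χ² = 0.0340 + 0.1764 + 0.0079 = 0.2183 ≈ 0.218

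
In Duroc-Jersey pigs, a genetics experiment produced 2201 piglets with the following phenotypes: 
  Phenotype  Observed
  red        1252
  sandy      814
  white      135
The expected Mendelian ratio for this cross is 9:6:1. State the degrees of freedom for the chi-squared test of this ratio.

2

A goodness-of-fit test with 3 phenotype classes has df = 3 − 1 = 2.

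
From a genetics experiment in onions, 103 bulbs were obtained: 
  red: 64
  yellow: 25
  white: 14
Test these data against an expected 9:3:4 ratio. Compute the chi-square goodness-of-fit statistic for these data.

7.671

Under the 9:3:4 hypothesis (Σ ratio = 16, N = 103):
  red: 103 × 9/16 = 57.9375
  yellow: 103 × 3/16 = 19.3125
  white: 103 × 4/16 = 25.75
χ² = Σ (O − E)² / E
  red: (64 − 57.9375)² / 57.9375 = 0.6344
  yellow: (25 − 19.3125)² / 19.3125 = 1.6750
  white: (14 − 25.75)² / 25.75 = 5.3617
χ² = 0.6344 + 1.6750 + 5.3617 = 7.6711 ≈ 7.671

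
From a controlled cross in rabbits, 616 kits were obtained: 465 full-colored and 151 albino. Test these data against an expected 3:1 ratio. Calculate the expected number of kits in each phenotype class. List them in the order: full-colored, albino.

The 3:1 ratio has 4 parts, so with N = 616 the expected counts are:
  full-colored: 616 × 3/4 = 462
  albino: 616 × 1/4 = 154

462, 154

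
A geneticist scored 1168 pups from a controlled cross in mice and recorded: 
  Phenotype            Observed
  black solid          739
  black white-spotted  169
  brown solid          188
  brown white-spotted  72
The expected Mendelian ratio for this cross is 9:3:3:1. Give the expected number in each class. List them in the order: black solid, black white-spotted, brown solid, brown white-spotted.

Total ratio parts = 16. Expected numbers out of 1168:
  black solid: 1168 × 9/16 = 657
  black white-spotted: 1168 × 3/16 = 219
  brown solid: 1168 × 3/16 = 219
  brown white-spotted: 1168 × 1/16 = 73

657, 219, 219, 73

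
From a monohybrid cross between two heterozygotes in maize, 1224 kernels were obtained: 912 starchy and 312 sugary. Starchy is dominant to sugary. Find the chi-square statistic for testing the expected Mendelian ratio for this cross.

For a monohybrid cross between heterozygotes with complete dominance, the expected phenotypic ratio is 3:1.
Total ratio parts = 4. Expected numbers out of 1224:
  starchy: 1224 × 3/4 = 918
  sugary: 1224 × 1/4 = 306
χ² = Σ (O − E)² / E
  starchy: (912 − 918)² / 918 = 0.0392
  sugary: (312 − 306)² / 306 = 0.1176
χ² = 0.0392 + 0.1176 = 0.1568 ≈ 0.157

0.157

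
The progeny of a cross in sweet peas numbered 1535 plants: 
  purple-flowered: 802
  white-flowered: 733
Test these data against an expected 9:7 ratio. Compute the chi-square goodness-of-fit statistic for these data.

9.992

The 9:7 ratio has 16 parts, so with N = 1535 the expected counts are:
  purple-flowered: 1535 × 9/16 = 863.4375
  white-flowered: 1535 × 7/16 = 671.5625
χ² = Σ (O − E)² / E
  purple-flowered: (802 − 863.4375)² / 863.4375 = 4.3716
  white-flowered: (733 − 671.5625)² / 671.5625 = 5.6206
χ² = 4.3716 + 5.6206 = 9.9922 ≈ 9.992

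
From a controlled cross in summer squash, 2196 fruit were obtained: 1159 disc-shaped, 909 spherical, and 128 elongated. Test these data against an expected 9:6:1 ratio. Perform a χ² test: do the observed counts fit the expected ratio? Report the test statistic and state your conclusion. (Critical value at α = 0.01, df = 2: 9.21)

The 9:6:1 ratio has 16 parts, so with N = 2196 the expected counts are:
  disc-shaped: 2196 × 9/16 = 1235.25
  spherical: 2196 × 6/16 = 823.5
  elongated: 2196 × 1/16 = 137.25
χ² = Σ (O − E)² / E
  disc-shaped: (1159 − 1235.25)² / 1235.25 = 4.7068
  spherical: (909 − 823.5)² / 823.5 = 8.8770
  elongated: (128 − 137.25)² / 137.25 = 0.6234
χ² = 4.7068 + 8.8770 + 0.6234 = 14.2072 ≈ 14.207
Degrees of freedom = 3 − 1 = 2; critical value at α = 0.01 is 9.21.
Since 14.207 > 9.21, we reject the null hypothesis — the data do not fit the 9:6:1 ratio.

14.207; not consistent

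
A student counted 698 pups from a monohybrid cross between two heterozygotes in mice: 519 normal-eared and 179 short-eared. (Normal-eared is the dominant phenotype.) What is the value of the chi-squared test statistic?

0.155

For a monohybrid cross between heterozygotes with complete dominance, the expected phenotypic ratio is 3:1.
The 3:1 ratio has 4 parts, so with N = 698 the expected counts are:
  normal-eared: 698 × 3/4 = 523.5
  short-eared: 698 × 1/4 = 174.5
χ² = Σ (O − E)² / E
  normal-eared: (519 − 523.5)² / 523.5 = 0.0387
  short-eared: (179 − 174.5)² / 174.5 = 0.1160
χ² = 0.0387 + 0.1160 = 0.1547 ≈ 0.155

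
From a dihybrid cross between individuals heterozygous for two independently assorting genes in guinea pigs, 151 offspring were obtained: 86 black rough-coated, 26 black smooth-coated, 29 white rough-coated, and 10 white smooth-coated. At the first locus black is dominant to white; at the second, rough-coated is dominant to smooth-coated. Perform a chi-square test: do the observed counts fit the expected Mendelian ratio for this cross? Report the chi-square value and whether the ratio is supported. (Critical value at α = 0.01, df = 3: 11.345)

A dihybrid F₂ with independent assortment and complete dominance at both loci gives a 9:3:3:1 phenotypic ratio.
The 9:3:3:1 ratio has 16 parts, so with N = 151 the expected counts are:
  black rough-coated: 151 × 9/16 = 84.9375
  black smooth-coated: 151 × 3/16 = 28.3125
  white rough-coated: 151 × 3/16 = 28.3125
  white smooth-coated: 151 × 1/16 = 9.4375
χ² = Σ (O − E)² / E
  black rough-coated: (86 − 84.9375)² / 84.9375 = 0.0133
  black smooth-coated: (26 − 28.3125)² / 28.3125 = 0.1889
  white rough-coated: (29 − 28.3125)² / 28.3125 = 0.0167
  white smooth-coated: (10 − 9.4375)² / 9.4375 = 0.0335
χ² = 0.0133 + 0.1889 + 0.0167 + 0.0335 = 0.2524 ≈ 0.252
Degrees of freedom = 4 − 1 = 3; critical value at α = 0.01 is 11.345.
Since 0.252 < 11.345, we fail to reject the null hypothesis — the data are consistent with the 9:3:3:1 ratio.

0.252; consistent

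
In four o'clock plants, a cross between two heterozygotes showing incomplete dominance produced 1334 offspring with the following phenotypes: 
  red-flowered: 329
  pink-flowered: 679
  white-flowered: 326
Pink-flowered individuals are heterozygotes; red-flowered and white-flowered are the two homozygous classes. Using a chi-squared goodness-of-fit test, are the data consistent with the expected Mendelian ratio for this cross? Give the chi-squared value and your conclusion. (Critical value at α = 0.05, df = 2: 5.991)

With incomplete dominance, a heterozygote × heterozygote cross gives a 1:2:1 phenotypic ratio.
Under the 1:2:1 hypothesis (Σ ratio = 4, N = 1334):
  red-flowered: 1334 × 1/4 = 333.5
  pink-flowered: 1334 × 2/4 = 667
  white-flowered: 1334 × 1/4 = 333.5
χ² = Σ (O − E)² / E
  red-flowered: (329 − 333.5)² / 333.5 = 0.0607
  pink-flowered: (679 − 667)² / 667 = 0.2159
  white-flowered: (326 − 333.5)² / 333.5 = 0.1687
χ² = 0.0607 + 0.2159 + 0.1687 = 0.4453 ≈ 0.445
Degrees of freedom = 3 − 1 = 2; critical value at α = 0.05 is 5.991.
Since 0.445 < 5.991, we fail to reject the null hypothesis — the data are consistent with the 1:2:1 ratio.

0.445; consistent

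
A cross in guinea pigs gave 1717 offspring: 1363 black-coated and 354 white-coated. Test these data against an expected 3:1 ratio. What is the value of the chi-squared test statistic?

17.589

Expected counts for N = 1717 under a 3:1 ratio (total parts = 4):
  black-coated: 1717 × 3/4 = 1287.75
  white-coated: 1717 × 1/4 = 429.25
χ² = Σ (O − E)² / E
  black-coated: (1363 − 1287.75)² / 1287.75 = 4.3973
  white-coated: (354 − 429.25)² / 429.25 = 13.1918
χ² = 4.3973 + 13.1918 = 17.5891 ≈ 17.589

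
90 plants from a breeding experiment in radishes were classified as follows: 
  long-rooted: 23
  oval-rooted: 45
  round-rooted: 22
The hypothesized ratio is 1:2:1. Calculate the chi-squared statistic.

The 1:2:1 ratio has 4 parts, so with N = 90 the expected counts are:
  long-rooted: 90 × 1/4 = 22.5
  oval-rooted: 90 × 2/4 = 45
  round-rooted: 90 × 1/4 = 22.5
χ² = Σ (O − E)² / E
  long-rooted: (23 − 22.5)² / 22.5 = 0.0111
  oval-rooted: (45 − 45)² / 45 = 0.0000
  round-rooted: (22 − 22.5)² / 22.5 = 0.0111
χ² = 0.0111 + 0.0000 + 0.0111 = 0.0222 ≈ 0.022

0.022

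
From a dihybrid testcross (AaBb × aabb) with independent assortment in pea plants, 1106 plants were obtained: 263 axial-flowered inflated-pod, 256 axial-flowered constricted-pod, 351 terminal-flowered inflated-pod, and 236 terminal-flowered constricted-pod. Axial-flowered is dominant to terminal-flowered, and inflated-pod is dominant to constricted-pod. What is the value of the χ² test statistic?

A dihybrid testcross with independent assortment gives a 1:1:1:1 ratio.
Total ratio parts = 4. Expected numbers out of 1106:
  axial-flowered inflated-pod: 1106 × 1/4 = 276.5
  axial-flowered constricted-pod: 1106 × 1/4 = 276.5
  terminal-flowered inflated-pod: 1106 × 1/4 = 276.5
  terminal-flowered constricted-pod: 1106 × 1/4 = 276.5
χ² = Σ (O − E)² / E
  axial-flowered inflated-pod: (263 − 276.5)² / 276.5 = 0.6591
  axial-flowered constricted-pod: (256 − 276.5)² / 276.5 = 1.5199
  terminal-flowered inflated-pod: (351 − 276.5)² / 276.5 = 20.0732
  terminal-flowered constricted-pod: (236 − 276.5)² / 276.5 = 5.9322
χ² = 0.6591 + 1.5199 + 20.0732 + 5.9322 = 28.1844 ≈ 28.184

28.184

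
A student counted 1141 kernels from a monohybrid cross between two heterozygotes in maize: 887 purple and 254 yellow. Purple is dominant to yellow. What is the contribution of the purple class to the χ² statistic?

1.141

For a monohybrid cross between heterozygotes with complete dominance, the expected phenotypic ratio is 3:1.
Total ratio parts = 4. Expected numbers out of 1141:
  purple: 1141 × 3/4 = 855.75
  yellow: 1141 × 1/4 = 285.25
Contribution of purple: (887 − 855.75)² / 855.75 = 1.1412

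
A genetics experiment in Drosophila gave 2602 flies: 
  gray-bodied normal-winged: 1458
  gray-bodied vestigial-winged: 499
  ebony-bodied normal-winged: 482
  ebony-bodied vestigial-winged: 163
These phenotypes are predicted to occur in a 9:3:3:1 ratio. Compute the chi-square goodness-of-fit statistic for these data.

Under the 9:3:3:1 hypothesis (Σ ratio = 16, N = 2602):
  gray-bodied normal-winged: 2602 × 9/16 = 1463.625
  gray-bodied vestigial-winged: 2602 × 3/16 = 487.875
  ebony-bodied normal-winged: 2602 × 3/16 = 487.875
  ebony-bodied vestigial-winged: 2602 × 1/16 = 162.625
χ² = Σ (O − E)² / E
  gray-bodied normal-winged: (1458 − 1463.625)² / 1463.625 = 0.0216
  gray-bodied vestigial-winged: (499 − 487.875)² / 487.875 = 0.2537
  ebony-bodied normal-winged: (482 − 487.875)² / 487.875 = 0.0707
  ebony-bodied vestigial-winged: (163 − 162.625)² / 162.625 = 0.0009
χ² = 0.0216 + 0.2537 + 0.0707 + 0.0009 = 0.3469 ≈ 0.347

0.347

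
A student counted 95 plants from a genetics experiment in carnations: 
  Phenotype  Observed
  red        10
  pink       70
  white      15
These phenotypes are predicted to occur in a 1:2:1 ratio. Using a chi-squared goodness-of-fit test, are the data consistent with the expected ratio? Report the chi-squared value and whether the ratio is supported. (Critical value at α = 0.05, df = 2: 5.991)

21.842; not consistent

The 1:2:1 ratio has 4 parts, so with N = 95 the expected counts are:
  red: 95 × 1/4 = 23.75
  pink: 95 × 2/4 = 47.5
  white: 95 × 1/4 = 23.75
χ² = Σ (O − E)² / E
  red: (10 − 23.75)² / 23.75 = 7.9605
  pink: (70 − 47.5)² / 47.5 = 10.6579
  white: (15 − 23.75)² / 23.75 = 3.2237
χ² = 7.9605 + 10.6579 + 3.2237 = 21.8421 ≈ 21.842
Degrees of freedom = 3 − 1 = 2; critical value at α = 0.05 is 5.991.
Since 21.842 > 5.991, we reject the null hypothesis — the data do not fit the 1:2:1 ratio.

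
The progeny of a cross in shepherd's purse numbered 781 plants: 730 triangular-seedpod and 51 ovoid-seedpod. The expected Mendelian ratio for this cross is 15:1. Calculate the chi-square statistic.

Expected counts for N = 781 under a 15:1 ratio (total parts = 16):
  triangular-seedpod: 781 × 15/16 = 732.1875
  ovoid-seedpod: 781 × 1/16 = 48.8125
χ² = Σ (O − E)² / E
  triangular-seedpod: (730 − 732.1875)² / 732.1875 = 0.0065
  ovoid-seedpod: (51 − 48.8125)² / 48.8125 = 0.0980
χ² = 0.0065 + 0.0980 = 0.1045 ≈ 0.105

0.105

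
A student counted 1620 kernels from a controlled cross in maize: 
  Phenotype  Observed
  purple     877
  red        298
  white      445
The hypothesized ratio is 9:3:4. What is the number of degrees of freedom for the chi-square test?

A goodness-of-fit test with 3 phenotype classes has df = 3 − 1 = 2.

2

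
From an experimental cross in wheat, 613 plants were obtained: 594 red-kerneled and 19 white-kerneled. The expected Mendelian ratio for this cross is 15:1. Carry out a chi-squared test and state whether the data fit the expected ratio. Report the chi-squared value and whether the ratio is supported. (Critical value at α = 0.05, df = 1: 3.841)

10.384; not consistent

Expected counts for N = 613 under a 15:1 ratio (total parts = 16):
  red-kerneled: 613 × 15/16 = 574.6875
  white-kerneled: 613 × 1/16 = 38.3125
χ² = Σ (O − E)² / E
  red-kerneled: (594 − 574.6875)² / 574.6875 = 0.6490
  white-kerneled: (19 − 38.3125)² / 38.3125 = 9.7350
χ² = 0.6490 + 9.7350 = 10.384
Degrees of freedom = 2 − 1 = 1; critical value at α = 0.05 is 3.841.
Since 10.384 > 3.841, we reject the null hypothesis — the data do not fit the 15:1 ratio.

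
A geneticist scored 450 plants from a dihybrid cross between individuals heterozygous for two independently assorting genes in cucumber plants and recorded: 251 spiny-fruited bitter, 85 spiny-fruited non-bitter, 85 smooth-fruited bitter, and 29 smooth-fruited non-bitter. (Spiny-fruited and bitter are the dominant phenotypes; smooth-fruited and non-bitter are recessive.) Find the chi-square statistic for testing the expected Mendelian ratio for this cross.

0.054

A dihybrid F₂ with independent assortment and complete dominance at both loci gives a 9:3:3:1 phenotypic ratio.
The 9:3:3:1 ratio has 16 parts, so with N = 450 the expected counts are:
  spiny-fruited bitter: 450 × 9/16 = 253.125
  spiny-fruited non-bitter: 450 × 3/16 = 84.375
  smooth-fruited bitter: 450 × 3/16 = 84.375
  smooth-fruited non-bitter: 450 × 1/16 = 28.125
χ² = Σ (O − E)² / E
  spiny-fruited bitter: (251 − 253.125)² / 253.125 = 0.0178
  spiny-fruited non-bitter: (85 − 84.375)² / 84.375 = 0.0046
  smooth-fruited bitter: (85 − 84.375)² / 84.375 = 0.0046
  smooth-fruited non-bitter: (29 − 28.125)² / 28.125 = 0.0272
χ² = 0.0178 + 0.0046 + 0.0046 + 0.0272 = 0.0542 ≈ 0.054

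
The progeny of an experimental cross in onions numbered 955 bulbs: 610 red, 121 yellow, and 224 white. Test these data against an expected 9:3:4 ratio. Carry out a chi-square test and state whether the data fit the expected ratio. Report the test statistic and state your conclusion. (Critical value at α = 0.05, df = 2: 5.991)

Expected counts for N = 955 under a 9:3:4 ratio (total parts = 16):
  red: 955 × 9/16 = 537.1875
  yellow: 955 × 3/16 = 179.0625
  white: 955 × 4/16 = 238.75
χ² = Σ (O − E)² / E
  red: (610 − 537.1875)² / 537.1875 = 9.8693
  yellow: (121 − 179.0625)² / 179.0625 = 18.8272
  white: (224 − 238.75)² / 238.75 = 0.9113
χ² = 9.8693 + 18.8272 + 0.9113 = 29.6078 ≈ 29.608
Degrees of freedom = 3 − 1 = 2; critical value at α = 0.05 is 5.991.
Since 29.608 > 5.991, we reject the null hypothesis — the data do not fit the 9:3:4 ratio.

29.608; not consistent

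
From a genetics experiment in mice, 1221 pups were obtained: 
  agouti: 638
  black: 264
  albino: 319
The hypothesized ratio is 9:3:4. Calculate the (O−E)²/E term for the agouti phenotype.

3.469

Under the 9:3:4 hypothesis (Σ ratio = 16, N = 1221):
  agouti: 1221 × 9/16 = 686.8125
  black: 1221 × 3/16 = 228.9375
  albino: 1221 × 4/16 = 305.25
Contribution of agouti: (638 − 686.8125)² / 686.8125 = 3.4692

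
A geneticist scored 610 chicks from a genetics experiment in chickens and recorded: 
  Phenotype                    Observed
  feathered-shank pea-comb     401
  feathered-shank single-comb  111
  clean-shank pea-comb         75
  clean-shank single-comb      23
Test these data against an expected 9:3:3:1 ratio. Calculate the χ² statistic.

Expected counts for N = 610 under a 9:3:3:1 ratio (total parts = 16):
  feathered-shank pea-comb: 610 × 9/16 = 343.125
  feathered-shank single-comb: 610 × 3/16 = 114.375
  clean-shank pea-comb: 610 × 3/16 = 114.375
  clean-shank single-comb: 610 × 1/16 = 38.125
χ² = Σ (O − E)² / E
  feathered-shank pea-comb: (401 − 343.125)² / 343.125 = 9.7618
  feathered-shank single-comb: (111 − 114.375)² / 114.375 = 0.0996
  clean-shank pea-comb: (75 − 114.375)² / 114.375 = 13.5553
  clean-shank single-comb: (23 − 38.125)² / 38.125 = 6.0004
χ² = 9.7618 + 0.0996 + 13.5553 + 6.0004 = 29.4171 ≈ 29.417

29.417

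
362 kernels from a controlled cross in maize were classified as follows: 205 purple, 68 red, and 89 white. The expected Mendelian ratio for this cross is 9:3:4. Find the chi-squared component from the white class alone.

Expected counts for N = 362 under a 9:3:4 ratio (total parts = 16):
  purple: 362 × 9/16 = 203.625
  red: 362 × 3/16 = 67.875
  white: 362 × 4/16 = 90.5
Contribution of white: (89 − 90.5)² / 90.5 = 0.0249

0.025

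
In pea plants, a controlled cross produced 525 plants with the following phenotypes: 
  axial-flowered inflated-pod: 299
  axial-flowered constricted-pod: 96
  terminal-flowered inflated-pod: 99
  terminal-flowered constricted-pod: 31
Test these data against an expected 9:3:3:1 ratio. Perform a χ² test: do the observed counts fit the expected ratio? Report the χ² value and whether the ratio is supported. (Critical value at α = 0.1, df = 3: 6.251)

0.210; consistent

Under the 9:3:3:1 hypothesis (Σ ratio = 16, N = 525):
  axial-flowered inflated-pod: 525 × 9/16 = 295.3125
  axial-flowered constricted-pod: 525 × 3/16 = 98.4375
  terminal-flowered inflated-pod: 525 × 3/16 = 98.4375
  terminal-flowered constricted-pod: 525 × 1/16 = 32.8125
χ² = Σ (O − E)² / E
  axial-flowered inflated-pod: (299 − 295.3125)² / 295.3125 = 0.0460
  axial-flowered constricted-pod: (96 − 98.4375)² / 98.4375 = 0.0604
  terminal-flowered inflated-pod: (99 − 98.4375)² / 98.4375 = 0.0032
  terminal-flowered constricted-pod: (31 − 32.8125)² / 32.8125 = 0.1001
χ² = 0.0460 + 0.0604 + 0.0032 + 0.1001 = 0.2097 ≈ 0.210
Degrees of freedom = 4 − 1 = 3; critical value at α = 0.1 is 6.251.
Since 0.210 < 6.251, we fail to reject the null hypothesis — the data are consistent with the 9:3:3:1 ratio.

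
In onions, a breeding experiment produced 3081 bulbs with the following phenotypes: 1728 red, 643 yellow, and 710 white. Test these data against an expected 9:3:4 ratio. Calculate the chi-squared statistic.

Total ratio parts = 16. Expected numbers out of 3081:
  red: 3081 × 9/16 = 1733.0625
  yellow: 3081 × 3/16 = 577.6875
  white: 3081 × 4/16 = 770.25
χ² = Σ (O − E)² / E
  red: (1728 − 1733.0625)² / 1733.0625 = 0.0148
  yellow: (643 − 577.6875)² / 577.6875 = 7.3841
  white: (710 − 770.25)² / 770.25 = 4.7128
χ² = 0.0148 + 7.3841 + 4.7128 = 12.1117 ≈ 12.112

12.112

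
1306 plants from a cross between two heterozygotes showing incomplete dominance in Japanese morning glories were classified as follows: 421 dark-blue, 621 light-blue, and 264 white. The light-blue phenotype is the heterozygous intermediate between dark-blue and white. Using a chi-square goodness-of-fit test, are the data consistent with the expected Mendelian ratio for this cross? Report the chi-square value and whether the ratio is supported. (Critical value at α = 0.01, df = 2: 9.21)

40.884; not consistent

With incomplete dominance, a heterozygote × heterozygote cross gives a 1:2:1 phenotypic ratio.
Expected counts for N = 1306 under a 1:2:1 ratio (total parts = 4):
  dark-blue: 1306 × 1/4 = 326.5
  light-blue: 1306 × 2/4 = 653
  white: 1306 × 1/4 = 326.5
χ² = Σ (O − E)² / E
  dark-blue: (421 − 326.5)² / 326.5 = 27.3515
  light-blue: (621 − 653)² / 653 = 1.5681
  white: (264 − 326.5)² / 326.5 = 11.9640
χ² = 27.3515 + 1.5681 + 11.9640 = 40.8836 ≈ 40.884
Degrees of freedom = 3 − 1 = 2; critical value at α = 0.01 is 9.21.
Since 40.884 > 9.21, we reject the null hypothesis — the data do not fit the 1:2:1 ratio.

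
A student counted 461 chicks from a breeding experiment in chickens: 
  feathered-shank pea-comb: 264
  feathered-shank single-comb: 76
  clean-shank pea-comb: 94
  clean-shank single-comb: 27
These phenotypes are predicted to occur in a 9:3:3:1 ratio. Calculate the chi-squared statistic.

2.121

Total ratio parts = 16. Expected numbers out of 461:
  feathered-shank pea-comb: 461 × 9/16 = 259.3125
  feathered-shank single-comb: 461 × 3/16 = 86.4375
  clean-shank pea-comb: 461 × 3/16 = 86.4375
  clean-shank single-comb: 461 × 1/16 = 28.8125
χ² = Σ (O − E)² / E
  feathered-shank pea-comb: (264 − 259.3125)² / 259.3125 = 0.0847
  feathered-shank single-comb: (76 − 86.4375)² / 86.4375 = 1.2603
  clean-shank pea-comb: (94 − 86.4375)² / 86.4375 = 0.6617
  clean-shank single-comb: (27 − 28.8125)² / 28.8125 = 0.1140
χ² = 0.0847 + 1.2603 + 0.6617 + 0.1140 = 2.1207 ≈ 2.121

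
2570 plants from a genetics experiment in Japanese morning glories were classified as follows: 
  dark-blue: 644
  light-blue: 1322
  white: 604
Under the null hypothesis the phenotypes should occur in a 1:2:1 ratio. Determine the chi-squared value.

3.376

Under the 1:2:1 hypothesis (Σ ratio = 4, N = 2570):
  dark-blue: 2570 × 1/4 = 642.5
  light-blue: 2570 × 2/4 = 1285
  white: 2570 × 1/4 = 642.5
χ² = Σ (O − E)² / E
  dark-blue: (644 − 642.5)² / 642.5 = 0.0035
  light-blue: (1322 − 1285)² / 1285 = 1.0654
  white: (604 − 642.5)² / 642.5 = 2.3070
χ² = 0.0035 + 1.0654 + 2.3070 = 3.3759 ≈ 3.376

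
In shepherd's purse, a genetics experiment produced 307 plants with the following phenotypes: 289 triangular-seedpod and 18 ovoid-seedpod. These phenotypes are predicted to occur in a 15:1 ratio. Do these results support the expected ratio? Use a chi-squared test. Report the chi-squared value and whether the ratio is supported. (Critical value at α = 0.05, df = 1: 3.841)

Expected counts for N = 307 under a 15:1 ratio (total parts = 16):
  triangular-seedpod: 307 × 15/16 = 287.8125
  ovoid-seedpod: 307 × 1/16 = 19.1875
χ² = Σ (O − E)² / E
  triangular-seedpod: (289 − 287.8125)² / 287.8125 = 0.0049
  ovoid-seedpod: (18 − 19.1875)² / 19.1875 = 0.0735
χ² = 0.0049 + 0.0735 = 0.0784 ≈ 0.078
Degrees of freedom = 2 − 1 = 1; critical value at α = 0.05 is 3.841.
Since 0.078 < 3.841, we fail to reject the null hypothesis — the data are consistent with the 15:1 ratio.

0.078; consistent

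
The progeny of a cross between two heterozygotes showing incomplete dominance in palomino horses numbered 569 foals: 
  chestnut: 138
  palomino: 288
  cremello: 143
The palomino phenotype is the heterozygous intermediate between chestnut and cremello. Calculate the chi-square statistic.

With incomplete dominance, a heterozygote × heterozygote cross gives a 1:2:1 phenotypic ratio.
Expected counts for N = 569 under a 1:2:1 ratio (total parts = 4):
  chestnut: 569 × 1/4 = 142.25
  palomino: 569 × 2/4 = 284.5
  cremello: 569 × 1/4 = 142.25
χ² = Σ (O − E)² / E
  chestnut: (138 − 142.25)² / 142.25 = 0.1270
  palomino: (288 − 284.5)² / 284.5 = 0.0431
  cremello: (143 − 142.25)² / 142.25 = 0.0040
χ² = 0.1270 + 0.0431 + 0.0040 = 0.1741 ≈ 0.174

0.174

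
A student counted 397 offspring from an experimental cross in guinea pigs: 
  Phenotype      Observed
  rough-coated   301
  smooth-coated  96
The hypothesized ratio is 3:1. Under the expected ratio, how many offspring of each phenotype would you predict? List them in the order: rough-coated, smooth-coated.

297.75, 99.25

Total ratio parts = 4. Expected numbers out of 397:
  rough-coated: 397 × 3/4 = 297.75
  smooth-coated: 397 × 1/4 = 99.25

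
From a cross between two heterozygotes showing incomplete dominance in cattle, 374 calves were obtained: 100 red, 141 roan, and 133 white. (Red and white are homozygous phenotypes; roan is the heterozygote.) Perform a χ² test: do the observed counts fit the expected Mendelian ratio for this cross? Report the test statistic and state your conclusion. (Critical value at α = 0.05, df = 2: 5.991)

28.455; not consistent

With incomplete dominance, a heterozygote × heterozygote cross gives a 1:2:1 phenotypic ratio.
Under the 1:2:1 hypothesis (Σ ratio = 4, N = 374):
  red: 374 × 1/4 = 93.5
  roan: 374 × 2/4 = 187
  white: 374 × 1/4 = 93.5
χ² = Σ (O − E)² / E
  red: (100 − 93.5)² / 93.5 = 0.4519
  roan: (141 − 187)² / 187 = 11.3155
  white: (133 − 93.5)² / 93.5 = 16.6872
χ² = 0.4519 + 11.3155 + 16.6872 = 28.4546 ≈ 28.455
Degrees of freedom = 3 − 1 = 2; critical value at α = 0.05 is 5.991.
Since 28.455 > 5.991, we reject the null hypothesis — the data do not fit the 1:2:1 ratio.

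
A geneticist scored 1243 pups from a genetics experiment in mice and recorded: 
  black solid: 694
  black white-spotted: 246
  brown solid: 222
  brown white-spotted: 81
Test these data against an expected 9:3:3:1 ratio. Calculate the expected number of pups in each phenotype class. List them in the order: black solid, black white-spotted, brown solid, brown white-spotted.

699.1875, 233.0625, 233.0625, 77.6875

Total ratio parts = 16. Expected numbers out of 1243:
  black solid: 1243 × 9/16 = 699.1875
  black white-spotted: 1243 × 3/16 = 233.0625
  brown solid: 1243 × 3/16 = 233.0625
  brown white-spotted: 1243 × 1/16 = 77.6875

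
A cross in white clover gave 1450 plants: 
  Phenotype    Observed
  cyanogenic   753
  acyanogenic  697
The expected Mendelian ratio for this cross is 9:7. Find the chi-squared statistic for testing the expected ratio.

10.991

Under the 9:7 hypothesis (Σ ratio = 16, N = 1450):
  cyanogenic: 1450 × 9/16 = 815.625
  acyanogenic: 1450 × 7/16 = 634.375
χ² = Σ (O − E)² / E
  cyanogenic: (753 − 815.625)² / 815.625 = 4.8084
  acyanogenic: (697 − 634.375)² / 634.375 = 6.1823
χ² = 4.8084 + 6.1823 = 10.9907 ≈ 10.991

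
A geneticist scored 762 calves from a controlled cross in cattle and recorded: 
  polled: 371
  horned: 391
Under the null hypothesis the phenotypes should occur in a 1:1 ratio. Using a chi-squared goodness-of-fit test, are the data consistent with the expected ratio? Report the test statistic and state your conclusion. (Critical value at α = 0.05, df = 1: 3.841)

0.525; consistent

Total ratio parts = 2. Expected numbers out of 762:
  polled: 762 × 1/2 = 381
  horned: 762 × 1/2 = 381
χ² = Σ (O − E)² / E
  polled: (371 − 381)² / 381 = 0.2625
  horned: (391 − 381)² / 381 = 0.2625
χ² = 0.2625 + 0.2625 = 0.525
Degrees of freedom = 2 − 1 = 1; critical value at α = 0.05 is 3.841.
Since 0.525 < 3.841, we fail to reject the null hypothesis — the data are consistent with the 1:1 ratio.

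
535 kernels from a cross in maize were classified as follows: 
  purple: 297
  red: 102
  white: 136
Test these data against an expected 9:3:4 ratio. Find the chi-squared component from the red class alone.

The 9:3:4 ratio has 16 parts, so with N = 535 the expected counts are:
  purple: 535 × 9/16 = 300.9375
  red: 535 × 3/16 = 100.3125
  white: 535 × 4/16 = 133.75
Contribution of red: (102 − 100.3125)² / 100.3125 = 0.0284

0.028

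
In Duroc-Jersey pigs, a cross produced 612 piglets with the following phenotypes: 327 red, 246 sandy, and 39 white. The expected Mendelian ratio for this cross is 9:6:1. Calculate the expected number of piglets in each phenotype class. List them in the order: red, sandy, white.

344.25, 229.5, 38.25

Total ratio parts = 16. Expected numbers out of 612:
  red: 612 × 9/16 = 344.25
  sandy: 612 × 6/16 = 229.5
  white: 612 × 1/16 = 38.25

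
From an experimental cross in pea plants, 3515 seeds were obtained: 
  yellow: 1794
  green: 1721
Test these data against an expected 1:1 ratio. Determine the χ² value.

Under the 1:1 hypothesis (Σ ratio = 2, N = 3515):
  yellow: 3515 × 1/2 = 1757.5
  green: 3515 × 1/2 = 1757.5
χ² = Σ (O − E)² / E
  yellow: (1794 − 1757.5)² / 1757.5 = 0.7580
  green: (1721 − 1757.5)² / 1757.5 = 0.7580
χ² = 0.7580 + 0.7580 = 1.516

1.516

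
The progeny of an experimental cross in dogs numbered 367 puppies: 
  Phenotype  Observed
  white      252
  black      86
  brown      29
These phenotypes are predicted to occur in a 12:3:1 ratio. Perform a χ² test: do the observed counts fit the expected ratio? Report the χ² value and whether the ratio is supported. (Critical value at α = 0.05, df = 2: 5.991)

The 12:3:1 ratio has 16 parts, so with N = 367 the expected counts are:
  white: 367 × 12/16 = 275.25
  black: 367 × 3/16 = 68.8125
  brown: 367 × 1/16 = 22.9375
χ² = Σ (O − E)² / E
  white: (252 − 275.25)² / 275.25 = 1.9639
  black: (86 − 68.8125)² / 68.8125 = 4.2930
  brown: (29 − 22.9375)² / 22.9375 = 1.6024
χ² = 1.9639 + 4.2930 + 1.6024 = 7.8593 ≈ 7.859
Degrees of freedom = 3 − 1 = 2; critical value at α = 0.05 is 5.991.
Since 7.859 > 5.991, we reject the null hypothesis — the data do not fit the 12:3:1 ratio.

7.859; not consistent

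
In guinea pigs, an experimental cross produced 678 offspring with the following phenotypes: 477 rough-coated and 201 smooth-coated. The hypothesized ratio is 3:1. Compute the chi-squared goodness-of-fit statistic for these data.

7.805

Under the 3:1 hypothesis (Σ ratio = 4, N = 678):
  rough-coated: 678 × 3/4 = 508.5
  smooth-coated: 678 × 1/4 = 169.5
χ² = Σ (O − E)² / E
  rough-coated: (477 − 508.5)² / 508.5 = 1.9513
  smooth-coated: (201 − 169.5)² / 169.5 = 5.8540
χ² = 1.9513 + 5.8540 = 7.8053 ≈ 7.805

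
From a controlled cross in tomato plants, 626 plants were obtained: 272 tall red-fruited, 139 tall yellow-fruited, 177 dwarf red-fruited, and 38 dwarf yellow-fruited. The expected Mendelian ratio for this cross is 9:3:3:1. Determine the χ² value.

52.537

Under the 9:3:3:1 hypothesis (Σ ratio = 16, N = 626):
  tall red-fruited: 626 × 9/16 = 352.125
  tall yellow-fruited: 626 × 3/16 = 117.375
  dwarf red-fruited: 626 × 3/16 = 117.375
  dwarf yellow-fruited: 626 × 1/16 = 39.125
χ² = Σ (O − E)² / E
  tall red-fruited: (272 − 352.125)² / 352.125 = 18.2322
  tall yellow-fruited: (139 − 117.375)² / 117.375 = 3.9842
  dwarf red-fruited: (177 − 117.375)² / 117.375 = 30.2887
  dwarf yellow-fruited: (38 − 39.125)² / 39.125 = 0.0323
χ² = 18.2322 + 3.9842 + 30.2887 + 0.0323 = 52.5374 ≈ 52.537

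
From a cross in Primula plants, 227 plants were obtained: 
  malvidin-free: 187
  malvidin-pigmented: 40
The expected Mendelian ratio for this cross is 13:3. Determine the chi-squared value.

0.190

Expected counts for N = 227 under a 13:3 ratio (total parts = 16):
  malvidin-free: 227 × 13/16 = 184.4375
  malvidin-pigmented: 227 × 3/16 = 42.5625
χ² = Σ (O − E)² / E
  malvidin-free: (187 − 184.4375)² / 184.4375 = 0.0356
  malvidin-pigmented: (40 − 42.5625)² / 42.5625 = 0.1543
χ² = 0.0356 + 0.1543 = 0.1899 ≈ 0.190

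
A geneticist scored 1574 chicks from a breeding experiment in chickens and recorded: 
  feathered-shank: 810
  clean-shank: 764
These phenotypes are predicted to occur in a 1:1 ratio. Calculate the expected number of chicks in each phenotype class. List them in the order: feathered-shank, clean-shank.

787, 787

Expected counts for N = 1574 under a 1:1 ratio (total parts = 2):
  feathered-shank: 1574 × 1/2 = 787
  clean-shank: 1574 × 1/2 = 787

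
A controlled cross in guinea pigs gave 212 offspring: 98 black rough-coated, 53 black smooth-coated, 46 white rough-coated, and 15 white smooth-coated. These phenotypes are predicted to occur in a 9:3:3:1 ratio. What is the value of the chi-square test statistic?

9.417

Expected counts for N = 212 under a 9:3:3:1 ratio (total parts = 16):
  black rough-coated: 212 × 9/16 = 119.25
  black smooth-coated: 212 × 3/16 = 39.75
  white rough-coated: 212 × 3/16 = 39.75
  white smooth-coated: 212 × 1/16 = 13.25
χ² = Σ (O − E)² / E
  black rough-coated: (98 − 119.25)² / 119.25 = 3.7867
  black smooth-coated: (53 − 39.75)² / 39.75 = 4.4167
  white rough-coated: (46 − 39.75)² / 39.75 = 0.9827
  white smooth-coated: (15 − 13.25)² / 13.25 = 0.2311
χ² = 3.7867 + 4.4167 + 0.9827 + 0.2311 = 9.4172 ≈ 9.417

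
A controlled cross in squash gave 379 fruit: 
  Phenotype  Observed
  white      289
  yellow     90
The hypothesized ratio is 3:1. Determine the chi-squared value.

Under the 3:1 hypothesis (Σ ratio = 4, N = 379):
  white: 379 × 3/4 = 284.25
  yellow: 379 × 1/4 = 94.75
χ² = Σ (O − E)² / E
  white: (289 − 284.25)² / 284.25 = 0.0794
  yellow: (90 − 94.75)² / 94.75 = 0.2381
χ² = 0.0794 + 0.2381 = 0.3175 ≈ 0.318

0.318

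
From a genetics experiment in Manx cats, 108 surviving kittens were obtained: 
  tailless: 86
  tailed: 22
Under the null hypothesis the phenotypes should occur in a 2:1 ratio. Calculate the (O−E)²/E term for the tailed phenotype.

Under the 2:1 hypothesis (Σ ratio = 3, N = 108):
  tailless: 108 × 2/3 = 72
  tailed: 108 × 1/3 = 36
Contribution of tailed: (22 − 36)² / 36 = 5.4444

5.444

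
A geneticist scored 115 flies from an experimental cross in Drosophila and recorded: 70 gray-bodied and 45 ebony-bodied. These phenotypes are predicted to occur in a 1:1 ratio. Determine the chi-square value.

5.435

Expected counts for N = 115 under a 1:1 ratio (total parts = 2):
  gray-bodied: 115 × 1/2 = 57.5
  ebony-bodied: 115 × 1/2 = 57.5
χ² = Σ (O − E)² / E
  gray-bodied: (70 − 57.5)² / 57.5 = 2.7174
  ebony-bodied: (45 − 57.5)² / 57.5 = 2.7174
χ² = 2.7174 + 2.7174 = 5.4348 ≈ 5.435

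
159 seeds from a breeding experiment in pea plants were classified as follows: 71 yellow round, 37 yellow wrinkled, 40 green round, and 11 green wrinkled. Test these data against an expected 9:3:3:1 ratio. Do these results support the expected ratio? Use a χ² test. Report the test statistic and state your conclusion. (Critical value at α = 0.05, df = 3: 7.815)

Under the 9:3:3:1 hypothesis (Σ ratio = 16, N = 159):
  yellow round: 159 × 9/16 = 89.4375
  yellow wrinkled: 159 × 3/16 = 29.8125
  green round: 159 × 3/16 = 29.8125
  green wrinkled: 159 × 1/16 = 9.9375
χ² = Σ (O − E)² / E
  yellow round: (71 − 89.4375)² / 89.4375 = 3.8009
  yellow wrinkled: (37 − 29.8125)² / 29.8125 = 1.7328
  green round: (40 − 29.8125)² / 29.8125 = 3.4813
  green wrinkled: (11 − 9.9375)² / 9.9375 = 0.1136
χ² = 3.8009 + 1.7328 + 3.4813 + 0.1136 = 9.1286 ≈ 9.129
Degrees of freedom = 4 − 1 = 3; critical value at α = 0.05 is 7.815.
Since 9.129 > 7.815, we reject the null hypothesis — the data do not fit the 9:3:3:1 ratio.

9.129; not consistent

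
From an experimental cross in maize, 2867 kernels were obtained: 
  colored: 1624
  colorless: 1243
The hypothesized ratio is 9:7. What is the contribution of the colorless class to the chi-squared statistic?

0.102

The 9:7 ratio has 16 parts, so with N = 2867 the expected counts are:
  colored: 2867 × 9/16 = 1612.6875
  colorless: 2867 × 7/16 = 1254.3125
Contribution of colorless: (1243 − 1254.3125)² / 1254.3125 = 0.1020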